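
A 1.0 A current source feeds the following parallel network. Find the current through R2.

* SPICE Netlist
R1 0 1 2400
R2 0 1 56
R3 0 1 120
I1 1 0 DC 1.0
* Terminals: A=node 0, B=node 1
All resistors sit directly between nodes 0 and 1, so they are in parallel and share one voltage V; the full source current 1 A splits among them.
1/R_par = 1/2400 + 1/56 + 1/120 = 0.02661 S  =>  R_par = 37.58 Ω
V = I × R_par = 1 × 37.58 = 37.58 V
I_R2 = V/R2 = 37.58/56 = 0.6711 A

Final answer: 0.6711 A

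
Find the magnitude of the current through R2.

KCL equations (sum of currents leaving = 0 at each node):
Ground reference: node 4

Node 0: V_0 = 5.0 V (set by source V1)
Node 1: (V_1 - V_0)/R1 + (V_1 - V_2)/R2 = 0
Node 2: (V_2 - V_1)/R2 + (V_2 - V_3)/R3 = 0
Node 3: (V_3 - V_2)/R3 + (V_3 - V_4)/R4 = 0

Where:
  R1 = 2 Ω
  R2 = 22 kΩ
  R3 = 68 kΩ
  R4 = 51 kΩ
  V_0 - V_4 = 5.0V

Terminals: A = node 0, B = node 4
Nodal analysis, taking node 4 as the 0 V reference.
Source V1 fixes V_0 = 5 V.
KCL at each unknown node (sum of currents leaving = 0; resistances in Ω):
  Node 1: (V_1 - 5)/2 + (V_1 - V_2)/22000 = 0
  Node 2: (V_2 - V_1)/22000 + (V_2 - V_3)/68000 = 0
  Node 3: (V_3 - V_2)/68000 + (V_3 - 0)/51000 = 0
Collecting terms (coefficients in siemens):
  0.5·V_1 - 0.00004545·V_2 = 2.5
  0.00006016·V_2 - 0.00004545·V_1 - 0.00001471·V_3 = 0
  0.00003431·V_3 - 0.00001471·V_2 = 0
Solving these 3 simultaneous equations (Gaussian elimination) gives:
  V_1 = 5 V, V_2 = 4.22 V, V_3 = 1.808 V
I_R2 = (V_1 - V_2)/R2 = (5 - 4.22)/22000 = 0.00003546 A
|I_R2| = 0.00003546 A

Final answer: |I_R2| = 3.546e-05 A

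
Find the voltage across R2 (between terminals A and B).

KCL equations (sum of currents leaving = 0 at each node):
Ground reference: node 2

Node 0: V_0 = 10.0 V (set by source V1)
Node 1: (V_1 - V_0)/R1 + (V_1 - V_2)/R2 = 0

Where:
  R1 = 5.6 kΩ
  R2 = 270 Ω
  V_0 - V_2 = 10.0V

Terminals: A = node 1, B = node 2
R1 and R2 are in series across V1 (node 0 → node 1 → node 2), and the output A–B is taken across R2, so this is a voltage divider.
Series current: I = V1/(R1 + R2) = 10/(5600 + 270) = 10/5870 = 0.001704 A
V_R2 = I × R2 = V1 × R2/(R1 + R2) = 10 × 270/5870 = 0.46 V

Final answer: 0.46 V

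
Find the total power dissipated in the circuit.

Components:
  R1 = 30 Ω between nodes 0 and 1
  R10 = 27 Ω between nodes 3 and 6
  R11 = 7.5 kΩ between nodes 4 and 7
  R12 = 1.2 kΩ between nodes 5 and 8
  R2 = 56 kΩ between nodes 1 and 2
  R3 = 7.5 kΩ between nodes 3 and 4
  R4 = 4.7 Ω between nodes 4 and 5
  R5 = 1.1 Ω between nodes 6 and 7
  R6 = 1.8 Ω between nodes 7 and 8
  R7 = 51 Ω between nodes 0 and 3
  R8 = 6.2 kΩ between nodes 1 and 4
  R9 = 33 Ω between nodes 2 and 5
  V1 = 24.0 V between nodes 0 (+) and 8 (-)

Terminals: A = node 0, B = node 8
Nodal analysis, taking node 8 as the 0 V reference.
Source V1 fixes V_0 = 24 V.
KCL at each unknown node (sum of currents leaving = 0; resistances in Ω):
  Node 1: (V_1 - 24)/30 + (V_1 - V_2)/56000 + (V_1 - V_4)/6200 = 0
  Node 2: (V_2 - V_1)/56000 + (V_2 - V_5)/33 = 0
  Node 3: (V_3 - V_4)/7500 + (V_3 - 24)/51 + (V_3 - V_6)/27 = 0
  Node 4: (V_4 - V_3)/7500 + (V_4 - V_5)/4.7 + (V_4 - V_1)/6200 + (V_4 - V_7)/7500 = 0
  Node 5: (V_5 - V_4)/4.7 + (V_5 - V_2)/33 + (V_5 - 0)/1200 = 0
  Node 6: (V_6 - V_7)/1.1 + (V_6 - V_3)/27 = 0
  Node 7: (V_7 - V_6)/1.1 + (V_7 - 0)/1.8 + (V_7 - V_4)/7500 = 0
Collecting terms (coefficients in siemens):
  0.03351·V_1 - 0.00001786·V_2 - 0.0001613·V_4 = 0.8
  0.03032·V_2 - 0.00001786·V_1 - 0.0303·V_5 = 0
  0.05678·V_3 - 0.0001333·V_4 - 0.03704·V_6 = 0.4706
  0.2132·V_4 - 0.0001613·V_1 - 0.0001333·V_3 - 0.2128·V_5 - 0.0001333·V_7 = 0
  0.2439·V_5 - 0.0303·V_2 - 0.2128·V_4 = 0
  0.9461·V_6 - 0.03704·V_3 - 0.9091·V_7 = 0
  1.465·V_7 - 0.0001333·V_4 - 0.9091·V_6 = 0
Solving these 7 simultaneous equations (Gaussian elimination) gives:
  V_1 = 23.89 V, V_2 = 4.332 V, V_3 = 8.859 V, V_4 = 4.336 V
  V_5 = 4.32 V, V_6 = 0.8601 V, V_7 = 0.5342 V
Power in each resistor, P = (ΔV)²/R:
  P_R1 = (24 - 23.89)²/30 = 0.0003684 W
  P_R2 = (23.89 - 4.332)²/56000 = 0.006834 W
  P_R3 = (8.859 - 4.336)²/7500 = 0.002729 W
  P_R4 = (4.336 - 4.32)²/4.7 = 0.00004967 W
  P_R5 = (0.8601 - 0.5342)²/1.1 = 0.09655 W
  P_R6 = (0.5342 - 0)²/1.8 = 0.1585 W
  P_R7 = (24 - 8.859)²/51 = 4.495 W
  P_R8 = (23.89 - 4.336)²/6200 = 0.0617 W
  P_R9 = (4.332 - 4.32)²/33 = 0.000004027 W
  P_R10 = (8.859 - 0.8601)²/27 = 2.37 W
  P_R11 = (4.336 - 0.5342)²/7500 = 0.001927 W
  P_R12 = (4.32 - 0)²/1200 = 0.01555 W
P_total = P_R1 + P_R2 + P_R3 + P_R4 + P_R5 + P_R6 + P_R7 + P_R8 + P_R9 + P_R10 + P_R11 + P_R12 = 7.209 W

Final answer: 7.209 W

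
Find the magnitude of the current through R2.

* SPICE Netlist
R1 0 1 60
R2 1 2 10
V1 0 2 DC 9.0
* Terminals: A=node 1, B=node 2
Nodal analysis, taking node 2 as the 0 V reference.
Source V1 fixes V_0 = 9 V.
KCL at each unknown node (sum of currents leaving = 0; resistances in Ω):
  Node 1: (V_1 - 9)/60 + (V_1 - 0)/10 = 0
Collecting terms: 0.1167 × V_1 = 0.15  =>  V_1 = 1.286 V
I_R2 = (V_1 - V_2)/R2 = (1.286 - 0)/10 = 0.1286 A
|I_R2| = 0.1286 A

Final answer: |I_R2| = 0.1286 A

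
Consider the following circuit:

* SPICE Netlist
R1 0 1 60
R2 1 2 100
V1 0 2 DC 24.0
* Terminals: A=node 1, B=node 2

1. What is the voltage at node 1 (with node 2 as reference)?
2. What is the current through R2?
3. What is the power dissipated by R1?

Nodal analysis, taking node 2 as the 0 V reference.
Source V1 fixes V_0 = 24 V.
KCL at each unknown node (sum of currents leaving = 0; resistances in Ω):
  Node 1: (V_1 - 24)/60 + (V_1 - 0)/100 = 0
Collecting terms: 0.02667 × V_1 = 0.4  =>  V_1 = 15 V
Part 1:
  Read off the nodal solution: V_1 = 15 V
Part 2:
  I_R2 = (V_1 - V_2)/R2 = (15 - 0)/100 = 0.15 A
  Magnitude: I_R2 = 0.15 A
Part 3:
  I_R1 = (V_0 - V_1)/R1 = (24 - 15)/60 = 0.15 A
  P_R1 = I_R1² × R1 = (0.15)² × 60 = 1.35 W

Final answers:
1. V_1 = 15 V
2. I_R2 = 0.15 A
3. P_R1 = 1.35 W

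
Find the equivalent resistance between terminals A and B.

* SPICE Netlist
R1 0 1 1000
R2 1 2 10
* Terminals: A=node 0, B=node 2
Reduce the network between node 0 (A) and node 2 (B) by series/parallel combination:
  Rs1 = R1 + R2 (series, joined only at node 1) = 1000 + 10 = 1010 Ω
R_eq = 1.01 kΩ

Final answer: 1.01 kΩ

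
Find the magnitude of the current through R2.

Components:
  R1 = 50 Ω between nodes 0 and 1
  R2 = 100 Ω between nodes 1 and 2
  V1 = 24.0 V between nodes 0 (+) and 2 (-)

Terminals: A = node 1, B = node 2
Nodal analysis, taking node 2 as the 0 V reference.
Source V1 fixes V_0 = 24 V.
KCL at each unknown node (sum of currents leaving = 0; resistances in Ω):
  Node 1: (V_1 - 24)/50 + (V_1 - 0)/100 = 0
Collecting terms: 0.03 × V_1 = 0.48  =>  V_1 = 16 V
I_R2 = (V_1 - V_2)/R2 = (16 - 0)/100 = 0.16 A
|I_R2| = 0.16 A

Final answer: |I_R2| = 0.16 A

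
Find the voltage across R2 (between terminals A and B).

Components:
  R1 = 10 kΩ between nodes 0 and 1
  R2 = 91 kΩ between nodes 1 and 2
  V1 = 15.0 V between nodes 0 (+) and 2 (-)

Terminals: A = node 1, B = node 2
R1 and R2 are in series across V1 (node 0 → node 1 → node 2), and the output A–B is taken across R2, so this is a voltage divider.
Series current: I = V1/(R1 + R2) = 15/(10000 + 91000) = 15/101000 = 0.0001485 A
V_R2 = I × R2 = V1 × R2/(R1 + R2) = 15 × 91000/101000 = 13.51 V

Final answer: 13.51 V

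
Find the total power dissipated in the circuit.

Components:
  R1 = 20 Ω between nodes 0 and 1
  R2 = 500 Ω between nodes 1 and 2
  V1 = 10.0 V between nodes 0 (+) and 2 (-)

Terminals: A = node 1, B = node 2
Nodal analysis, taking node 2 as the 0 V reference.
Source V1 fixes V_0 = 10 V.
KCL at each unknown node (sum of currents leaving = 0; resistances in Ω):
  Node 1: (V_1 - 10)/20 + (V_1 - 0)/500 = 0
Collecting terms: 0.052 × V_1 = 0.5  =>  V_1 = 9.615 V
Power in each resistor, P = (ΔV)²/R:
  P_R1 = (10 - 9.615)²/20 = 0.007396 W
  P_R2 = (9.615 - 0)²/500 = 0.1849 W
P_total = P_R1 + P_R2 = 0.1923 W

Final answer: 0.1923 W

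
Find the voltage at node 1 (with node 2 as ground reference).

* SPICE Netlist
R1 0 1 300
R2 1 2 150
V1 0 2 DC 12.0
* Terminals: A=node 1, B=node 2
Nodal analysis, taking node 2 as the 0 V reference.
Source V1 fixes V_0 = 12 V.
KCL at each unknown node (sum of currents leaving = 0; resistances in Ω):
  Node 1: (V_1 - 12)/300 + (V_1 - 0)/150 = 0
Collecting terms: 0.01 × V_1 = 0.04  =>  V_1 = 4 V
The requested potential is V_1 = 4 V.

Final answer: V_1 = 4 V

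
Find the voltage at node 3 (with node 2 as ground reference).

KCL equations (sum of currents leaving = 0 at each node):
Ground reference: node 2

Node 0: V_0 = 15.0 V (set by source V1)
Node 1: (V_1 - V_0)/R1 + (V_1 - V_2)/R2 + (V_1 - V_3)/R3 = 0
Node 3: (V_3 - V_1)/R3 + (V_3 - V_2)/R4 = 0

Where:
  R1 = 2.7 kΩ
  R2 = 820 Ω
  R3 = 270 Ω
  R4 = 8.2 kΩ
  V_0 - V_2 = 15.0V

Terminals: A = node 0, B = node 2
Nodal analysis, taking node 2 as the 0 V reference.
Source V1 fixes V_0 = 15 V.
KCL at each unknown node (sum of currents leaving = 0; resistances in Ω):
  Node 1: (V_1 - 15)/2700 + (V_1 - 0)/820 + (V_1 - V_3)/270 = 0
  Node 3: (V_3 - V_1)/270 + (V_3 - 0)/8200 = 0
Collecting terms (coefficients in siemens):
  0.005294·V_1 - 0.003704·V_3 = 0.005556
  0.003826·V_3 - 0.003704·V_1 = 0
Determinant D = (0.005294)(0.003826) - (-0.003704)(-0.003704) = 0.000006534
V_1 = [(0.005556)(0.003826) - (-0.003704)(0)]/D = 3.253 V
V_3 = [(0.005294)(0) - (0.005556)(-0.003704)]/D = 3.149 V
The requested potential is V_3 = 3.149 V.

Final answer: V_3 = 3.149 V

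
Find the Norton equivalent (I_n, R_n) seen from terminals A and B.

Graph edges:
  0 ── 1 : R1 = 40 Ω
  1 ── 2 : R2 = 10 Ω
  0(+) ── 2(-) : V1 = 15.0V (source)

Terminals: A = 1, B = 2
Find the Thévenin equivalent first; then I_n = V_th/R_th and R_n = R_th.
Step 1 — V_th is the open-circuit voltage V_A - V_B (nothing connected across the terminals).
Nodal analysis, taking node 2 as the 0 V reference.
Source V1 fixes V_0 = 15 V.
KCL at each unknown node (sum of currents leaving = 0; resistances in Ω):
  Node 1: (V_1 - 15)/40 + (V_1 - 0)/10 = 0
Collecting terms: 0.125 × V_1 = 0.375  =>  V_1 = 3 V
V_th = V_1 - V_2 = 3 - 0 = 3 V
Step 2 — R_th: zero the source — replace V1 by a short circuit (node 2 merges into node 0) — and find the resistance seen between A (node 1) and B (node 0).
Reduce the network between node 1 (A) and node 0 (B) by series/parallel combination:
  Rp1 = R1 ‖ R2 (parallel, both between nodes 0 and 1) = 1/(1/40 + 1/10) = 8 Ω
R_th = 8 Ω
I_n = V_th/R_th = 3/8 = 0.375 A, and R_n = R_th = 8 Ω

Final answer: I_n = 0.375 A, R_n = 8 Ω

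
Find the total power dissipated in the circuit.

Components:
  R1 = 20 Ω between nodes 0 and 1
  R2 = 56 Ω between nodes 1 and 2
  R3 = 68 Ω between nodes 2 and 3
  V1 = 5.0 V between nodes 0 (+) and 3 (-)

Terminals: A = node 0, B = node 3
Nodal analysis, taking node 3 as the 0 V reference.
Source V1 fixes V_0 = 5 V.
KCL at each unknown node (sum of currents leaving = 0; resistances in Ω):
  Node 1: (V_1 - 5)/20 + (V_1 - V_2)/56 = 0
  Node 2: (V_2 - V_1)/56 + (V_2 - 0)/68 = 0
Collecting terms (coefficients in siemens):
  0.06786·V_1 - 0.01786·V_2 = 0.25
  0.03256·V_2 - 0.01786·V_1 = 0
Determinant D = (0.06786)(0.03256) - (-0.01786)(-0.01786) = 0.001891
V_1 = [(0.25)(0.03256) - (-0.01786)(0)]/D = 4.306 V
V_2 = [(0.06786)(0) - (0.25)(-0.01786)]/D = 2.361 V
Power in each resistor, P = (ΔV)²/R:
  P_R1 = (5 - 4.306)²/20 = 0.02411 W
  P_R2 = (4.306 - 2.361)²/56 = 0.06752 W
  P_R3 = (2.361 - 0)²/68 = 0.08198 W
P_total = P_R1 + P_R2 + P_R3 = 0.1736 W

Final answer: 0.1736 W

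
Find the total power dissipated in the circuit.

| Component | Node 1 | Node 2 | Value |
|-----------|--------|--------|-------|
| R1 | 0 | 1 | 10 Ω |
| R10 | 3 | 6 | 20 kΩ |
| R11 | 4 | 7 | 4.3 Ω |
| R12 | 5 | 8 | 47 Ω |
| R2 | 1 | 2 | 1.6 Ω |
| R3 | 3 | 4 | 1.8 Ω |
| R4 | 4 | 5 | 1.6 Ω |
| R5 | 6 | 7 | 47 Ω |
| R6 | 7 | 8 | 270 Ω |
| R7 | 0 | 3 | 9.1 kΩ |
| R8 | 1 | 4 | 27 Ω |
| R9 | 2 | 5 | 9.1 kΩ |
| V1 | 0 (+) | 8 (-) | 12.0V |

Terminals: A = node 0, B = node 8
Nodal analysis, taking node 8 as the 0 V reference.
Source V1 fixes V_0 = 12 V.
KCL at each unknown node (sum of currents leaving = 0; resistances in Ω):
  Node 1: (V_1 - 12)/10 + (V_1 - V_2)/1.6 + (V_1 - V_4)/27 = 0
  Node 2: (V_2 - V_1)/1.6 + (V_2 - V_5)/9100 = 0
  Node 3: (V_3 - V_4)/1.8 + (V_3 - 12)/9100 + (V_3 - V_6)/20000 = 0
  Node 4: (V_4 - V_3)/1.8 + (V_4 - V_5)/1.6 + (V_4 - V_1)/27 + (V_4 - V_7)/4.3 = 0
  Node 5: (V_5 - V_4)/1.6 + (V_5 - V_2)/9100 + (V_5 - 0)/47 = 0
  Node 6: (V_6 - V_7)/47 + (V_6 - V_3)/20000 = 0
  Node 7: (V_7 - V_6)/47 + (V_7 - 0)/270 + (V_7 - V_4)/4.3 = 0
Collecting terms (coefficients in siemens):
  0.762·V_1 - 0.625·V_2 - 0.03704·V_4 = 1.2
  0.6251·V_2 - 0.625·V_1 - 0.0001099·V_5 = 0
  0.5557·V_3 - 0.5556·V_4 - 0.00005·V_6 = 0.001319
  1.45·V_4 - 0.03704·V_1 - 0.5556·V_3 - 0.625·V_5 - 0.2326·V_7 = 0
  0.6464·V_5 - 0.0001099·V_2 - 0.625·V_4 = 0
  0.02133·V_6 - 0.00005·V_3 - 0.02128·V_7 = 0
  0.2575·V_7 - 0.2326·V_4 - 0.02128·V_6 = 0
Solving these 7 simultaneous equations (Gaussian elimination) gives:
  V_1 = 10.47 V, V_2 = 10.47 V, V_3 = 6.348 V, V_4 = 6.347 V
  V_5 = 6.139 V, V_6 = 6.248 V, V_7 = 6.248 V
Power in each resistor, P = (ΔV)²/R:
  P_R1 = (12 - 10.47)²/10 = 0.2345 W
  P_R2 = (10.47 - 10.47)²/1.6 = 0.0000003621 W
  P_R3 = (6.348 - 6.347)²/1.8 = 0.0000006832 W
  P_R4 = (6.347 - 6.139)²/1.6 = 0.0271 W
  P_R5 = (6.248 - 6.248)²/47 = 0.000000001183 W
  P_R6 = (6.248 - 0)²/270 = 0.1446 W
  P_R7 = (12 - 6.348)²/9100 = 0.00351 W
  P_R8 = (10.47 - 6.347)²/27 = 0.6292 W
  P_R9 = (10.47 - 6.139)²/9100 = 0.002059 W
  P_R10 = (6.348 - 6.248)²/20000 = 0.0000005035 W
  P_R11 = (6.347 - 6.248)²/4.3 = 0.002301 W
  P_R12 = (6.139 - 0)²/47 = 0.8018 W
P_total = P_R1 + P_R2 + P_R3 + P_R4 + P_R5 + P_R6 + P_R7 + P_R8 + P_R9 + P_R10 + P_R11 + P_R12 = 1.845 W

Final answer: 1.845 W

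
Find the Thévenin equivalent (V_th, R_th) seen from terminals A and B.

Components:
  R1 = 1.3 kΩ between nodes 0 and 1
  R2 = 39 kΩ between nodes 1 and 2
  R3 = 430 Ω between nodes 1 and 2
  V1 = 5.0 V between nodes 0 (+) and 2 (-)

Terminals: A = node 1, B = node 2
Step 1 — V_th is the open-circuit voltage V_A - V_B (nothing connected across the terminals).
Nodal analysis, taking node 2 as the 0 V reference.
Source V1 fixes V_0 = 5 V.
KCL at each unknown node (sum of currents leaving = 0; resistances in Ω):
  Node 1: (V_1 - 5)/1300 + (V_1 - 0)/39000 + (V_1 - 0)/430 = 0
Collecting terms: 0.00312 × V_1 = 0.003846  =>  V_1 = 1.233 V
V_th = V_1 - V_2 = 1.233 - 0 = 1.233 V
Step 2 — R_th: zero the source — replace V1 by a short circuit (node 2 merges into node 0) — and find the resistance seen between A (node 1) and B (node 0).
Reduce the network between node 1 (A) and node 0 (B) by series/parallel combination:
  Rp1 = R1 ‖ R2 ‖ R3 (parallel, all between nodes 0 and 1) = 1/(1/1300 + 1/39000 + 1/430) = 320.5 Ω
R_th = 320.5 Ω

Final answer: V_th = 1.233 V, R_th = 320.5 Ω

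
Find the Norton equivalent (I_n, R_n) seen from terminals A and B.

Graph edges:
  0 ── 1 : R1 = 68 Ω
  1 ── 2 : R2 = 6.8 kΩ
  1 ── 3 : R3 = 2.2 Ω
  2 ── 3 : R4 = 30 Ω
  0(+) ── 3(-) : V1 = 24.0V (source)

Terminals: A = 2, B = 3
Find the Thévenin equivalent first; then I_n = V_th/R_th and R_n = R_th.
Step 1 — V_th is the open-circuit voltage V_A - V_B (nothing connected across the terminals).
Nodal analysis, taking node 3 as the 0 V reference.
Source V1 fixes V_0 = 24 V.
KCL at each unknown node (sum of currents leaving = 0; resistances in Ω):
  Node 1: (V_1 - 24)/68 + (V_1 - V_2)/6800 + (V_1 - 0)/2.2 = 0
  Node 2: (V_2 - V_1)/6800 + (V_2 - 0)/30 = 0
Collecting terms (coefficients in siemens):
  0.4694·V_1 - 0.0001471·V_2 = 0.3529
  0.03348·V_2 - 0.0001471·V_1 = 0
Determinant D = (0.4694)(0.03348) - (-0.0001471)(-0.0001471) = 0.01572
V_1 = [(0.3529)(0.03348) - (-0.0001471)(0)]/D = 0.7519 V
V_2 = [(0.4694)(0) - (0.3529)(-0.0001471)]/D = 0.003303 V
V_th = V_2 - V_3 = 0.003303 - 0 = 0.003303 V
Step 2 — R_th: zero the source — replace V1 by a short circuit (node 3 merges into node 0) — and find the resistance seen between A (node 2) and B (node 0).
Reduce the network between node 2 (A) and node 0 (B) by series/parallel combination:
  Rp1 = R1 ‖ R3 (parallel, both between nodes 0 and 1) = 1/(1/68 + 1/2.2) = 2.131 Ω
  Rs1 = R2 + Rp1 (series, joined only at node 1) = 6800 + 2.131 = 6802 Ω
  Rp2 = R4 ‖ Rs1 (parallel, both between nodes 0 and 2) = 1/(1/30 + 1/6802) = 29.87 Ω
R_th = 29.87 Ω
I_n = V_th/R_th = 0.003303/29.87 = 0.0001106 A, and R_n = R_th = 29.87 Ω

Final answer: I_n = 0.0001106 A, R_n = 29.87 Ω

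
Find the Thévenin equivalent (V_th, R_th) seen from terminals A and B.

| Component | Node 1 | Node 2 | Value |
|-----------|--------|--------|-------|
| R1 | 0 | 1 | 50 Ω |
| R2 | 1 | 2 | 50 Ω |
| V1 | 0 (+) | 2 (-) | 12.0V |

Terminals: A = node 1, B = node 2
Step 1 — V_th is the open-circuit voltage V_A - V_B (nothing connected across the terminals).
Nodal analysis, taking node 2 as the 0 V reference.
Source V1 fixes V_0 = 12 V.
KCL at each unknown node (sum of currents leaving = 0; resistances in Ω):
  Node 1: (V_1 - 12)/50 + (V_1 - 0)/50 = 0
Collecting terms: 0.04 × V_1 = 0.24  =>  V_1 = 6 V
V_th = V_1 - V_2 = 6 - 0 = 6 V
Step 2 — R_th: zero the source — replace V1 by a short circuit (node 2 merges into node 0) — and find the resistance seen between A (node 1) and B (node 0).
Reduce the network between node 1 (A) and node 0 (B) by series/parallel combination:
  Rp1 = R1 ‖ R2 (parallel, both between nodes 0 and 1) = 1/(1/50 + 1/50) = 25 Ω
R_th = 25 Ω

Final answer: V_th = 6 V, R_th = 25 Ω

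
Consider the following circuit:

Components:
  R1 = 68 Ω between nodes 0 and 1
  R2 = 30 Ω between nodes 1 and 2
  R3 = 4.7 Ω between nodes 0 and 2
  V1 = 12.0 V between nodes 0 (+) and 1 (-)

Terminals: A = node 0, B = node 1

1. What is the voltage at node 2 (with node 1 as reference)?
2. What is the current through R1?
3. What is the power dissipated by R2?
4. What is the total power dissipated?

Nodal analysis, taking node 1 as the 0 V reference.
Source V1 fixes V_0 = 12 V.
KCL at each unknown node (sum of currents leaving = 0; resistances in Ω):
  Node 2: (V_2 - 0)/30 + (V_2 - 12)/4.7 = 0
Collecting terms: 0.2461 × V_2 = 2.553  =>  V_2 = 10.37 V
Part 1:
  Read off the nodal solution: V_2 = 10.37 V
Part 2:
  I_R1 = (V_0 - V_1)/R1 = (12 - 0)/68 = 0.1765 A
  Magnitude: I_R1 = 0.1765 A
Part 3:
  I_R2 = (V_1 - V_2)/R2 = (0 - 10.37)/30 = -0.3458 A
  P_R2 = I_R2² × R2 = (-0.3458)² × 30 = 3.588 W
Part 4:
  Power in each resistor, P = (ΔV)²/R:
    P_R1 = (12 - 0)²/68 = 2.118 W
    P_R2 = (0 - 10.37)²/30 = 3.588 W
    P_R3 = (12 - 10.37)²/4.7 = 0.5621 W
  P_total = P_R1 + P_R2 + P_R3 = 6.268 W

Final answers:
1. V_2 = 10.37 V
2. I_R1 = 0.1765 A
3. P_R2 = 3.588 W
4. P_total = 6.268 W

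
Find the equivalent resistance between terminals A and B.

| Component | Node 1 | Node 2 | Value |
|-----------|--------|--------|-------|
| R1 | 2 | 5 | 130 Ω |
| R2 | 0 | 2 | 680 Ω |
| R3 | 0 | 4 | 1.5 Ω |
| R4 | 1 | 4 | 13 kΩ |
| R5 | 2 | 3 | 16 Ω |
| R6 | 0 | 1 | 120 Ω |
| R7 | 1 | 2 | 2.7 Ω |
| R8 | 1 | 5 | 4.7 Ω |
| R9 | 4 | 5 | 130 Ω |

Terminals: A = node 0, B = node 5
The network is not a plain series/parallel combination. Inject a 1 A test current into terminal A (node 0) and return it from terminal B (node 5); then R_eq = V_A / (1 A).
Nodal analysis, taking node 5 as the 0 V reference.
Current source I_test pushes 1 A into node 0 and draws it out of node 5.
KCL at each unknown node (sum of currents leaving = 0; resistances in Ω):
  Node 0: (V_0 - V_2)/680 + (V_0 - V_4)/1.5 + (V_0 - V_1)/120 - 1 = 0
  Node 1: (V_1 - V_0)/120 + (V_1 - V_4)/13000 + (V_1 - V_2)/2.7 + (V_1 - 0)/4.7 = 0
  Node 2: (V_2 - V_0)/680 + (V_2 - V_1)/2.7 + (V_2 - 0)/130 + (V_2 - V_3)/16 = 0
  Node 3: (V_3 - V_2)/16 = 0
  Node 4: (V_4 - V_0)/1.5 + (V_4 - V_1)/13000 + (V_4 - 0)/130 = 0
Collecting terms (coefficients in siemens):
  0.6765·V_0 - 0.008333·V_1 - 0.001471·V_2 - 0.6667·V_4 = 1
  0.5915·V_1 - 0.008333·V_0 - 0.3704·V_2 - 0.00007692·V_4 = 0
  0.442·V_2 - 0.001471·V_0 - 0.3704·V_1 - 0.0625·V_3 = 0
  0.0625·V_3 - 0.0625·V_2 = 0
  0.6744·V_4 - 0.6667·V_0 - 0.00007692·V_1 = 0
Solving these 5 simultaneous equations (Gaussian elimination) gives:
  V_0 = 58.63 V, V_1 = 2.508 V, V_2 = 2.675 V, V_3 = 2.675 V
  V_4 = 57.95 V
R_eq = V_0 / 1 A = 58.63 Ω

Final answer: 58.63 Ω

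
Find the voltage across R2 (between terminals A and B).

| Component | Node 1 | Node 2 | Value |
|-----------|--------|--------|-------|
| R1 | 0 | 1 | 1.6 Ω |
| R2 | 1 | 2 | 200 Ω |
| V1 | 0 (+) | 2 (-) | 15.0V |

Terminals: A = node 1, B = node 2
R1 and R2 are in series across V1 (node 0 → node 1 → node 2), and the output A–B is taken across R2, so this is a voltage divider.
Series current: I = V1/(R1 + R2) = 15/(1.6 + 200) = 15/201.6 = 0.0744 A
V_R2 = I × R2 = V1 × R2/(R1 + R2) = 15 × 200/201.6 = 14.88 V

Final answer: 14.88 V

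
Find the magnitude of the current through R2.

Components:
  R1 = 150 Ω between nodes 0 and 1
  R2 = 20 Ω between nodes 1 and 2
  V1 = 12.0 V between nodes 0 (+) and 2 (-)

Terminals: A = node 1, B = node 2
Nodal analysis, taking node 2 as the 0 V reference.
Source V1 fixes V_0 = 12 V.
KCL at each unknown node (sum of currents leaving = 0; resistances in Ω):
  Node 1: (V_1 - 12)/150 + (V_1 - 0)/20 = 0
Collecting terms: 0.05667 × V_1 = 0.08  =>  V_1 = 1.412 V
I_R2 = (V_1 - V_2)/R2 = (1.412 - 0)/20 = 0.07059 A
|I_R2| = 0.07059 A

Final answer: |I_R2| = 0.07059 A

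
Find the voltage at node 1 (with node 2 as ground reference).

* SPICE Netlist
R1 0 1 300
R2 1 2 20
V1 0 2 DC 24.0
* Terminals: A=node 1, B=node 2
Nodal analysis, taking node 2 as the 0 V reference.
Source V1 fixes V_0 = 24 V.
KCL at each unknown node (sum of currents leaving = 0; resistances in Ω):
  Node 1: (V_1 - 24)/300 + (V_1 - 0)/20 = 0
Collecting terms: 0.05333 × V_1 = 0.08  =>  V_1 = 1.5 V
The requested potential is V_1 = 1.5 V.

Final answer: V_1 = 1.5 V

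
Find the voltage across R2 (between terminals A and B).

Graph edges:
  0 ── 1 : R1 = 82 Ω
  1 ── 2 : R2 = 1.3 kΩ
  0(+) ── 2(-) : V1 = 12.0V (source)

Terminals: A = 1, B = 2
R1 and R2 are in series across V1 (node 0 → node 1 → node 2), and the output A–B is taken across R2, so this is a voltage divider.
Series current: I = V1/(R1 + R2) = 12/(82 + 1300) = 12/1382 = 0.008683 A
V_R2 = I × R2 = V1 × R2/(R1 + R2) = 12 × 1300/1382 = 11.29 V

Final answer: 11.29 V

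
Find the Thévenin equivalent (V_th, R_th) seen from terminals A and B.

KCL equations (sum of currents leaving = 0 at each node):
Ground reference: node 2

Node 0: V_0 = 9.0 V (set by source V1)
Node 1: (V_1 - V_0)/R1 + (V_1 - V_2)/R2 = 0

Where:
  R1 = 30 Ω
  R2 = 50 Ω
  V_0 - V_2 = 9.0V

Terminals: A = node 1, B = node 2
Step 1 — V_th is the open-circuit voltage V_A - V_B (nothing connected across the terminals).
Nodal analysis, taking node 2 as the 0 V reference.
Source V1 fixes V_0 = 9 V.
KCL at each unknown node (sum of currents leaving = 0; resistances in Ω):
  Node 1: (V_1 - 9)/30 + (V_1 - 0)/50 = 0
Collecting terms: 0.05333 × V_1 = 0.3  =>  V_1 = 5.625 V
V_th = V_1 - V_2 = 5.625 - 0 = 5.625 V
Step 2 — R_th: zero the source — replace V1 by a short circuit (node 2 merges into node 0) — and find the resistance seen between A (node 1) and B (node 0).
Reduce the network between node 1 (A) and node 0 (B) by series/parallel combination:
  Rp1 = R1 ‖ R2 (parallel, both between nodes 0 and 1) = 1/(1/30 + 1/50) = 18.75 Ω
R_th = 18.75 Ω

Final answer: V_th = 5.625 V, R_th = 18.75 Ω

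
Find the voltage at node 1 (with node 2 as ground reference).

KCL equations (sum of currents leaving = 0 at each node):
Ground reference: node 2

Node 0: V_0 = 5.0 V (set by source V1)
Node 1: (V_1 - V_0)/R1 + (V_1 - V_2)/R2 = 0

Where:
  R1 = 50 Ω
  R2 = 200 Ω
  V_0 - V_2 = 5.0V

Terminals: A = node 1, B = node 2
Nodal analysis, taking node 2 as the 0 V reference.
Source V1 fixes V_0 = 5 V.
KCL at each unknown node (sum of currents leaving = 0; resistances in Ω):
  Node 1: (V_1 - 5)/50 + (V_1 - 0)/200 = 0
Collecting terms: 0.025 × V_1 = 0.1  =>  V_1 = 4 V
The requested potential is V_1 = 4 V.

Final answer: V_1 = 4 V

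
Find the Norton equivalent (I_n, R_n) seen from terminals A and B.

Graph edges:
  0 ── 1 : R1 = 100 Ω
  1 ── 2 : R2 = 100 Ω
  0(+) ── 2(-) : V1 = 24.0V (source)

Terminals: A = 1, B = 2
Find the Thévenin equivalent first; then I_n = V_th/R_th and R_n = R_th.
Step 1 — V_th is the open-circuit voltage V_A - V_B (nothing connected across the terminals).
Nodal analysis, taking node 2 as the 0 V reference.
Source V1 fixes V_0 = 24 V.
KCL at each unknown node (sum of currents leaving = 0; resistances in Ω):
  Node 1: (V_1 - 24)/100 + (V_1 - 0)/100 = 0
Collecting terms: 0.02 × V_1 = 0.24  =>  V_1 = 12 V
V_th = V_1 - V_2 = 12 - 0 = 12 V
Step 2 — R_th: zero the source — replace V1 by a short circuit (node 2 merges into node 0) — and find the resistance seen between A (node 1) and B (node 0).
Reduce the network between node 1 (A) and node 0 (B) by series/parallel combination:
  Rp1 = R1 ‖ R2 (parallel, both between nodes 0 and 1) = 1/(1/100 + 1/100) = 50 Ω
R_th = 50 Ω
I_n = V_th/R_th = 12/50 = 0.24 A, and R_n = R_th = 50 Ω

Final answer: I_n = 0.24 A, R_n = 50 Ω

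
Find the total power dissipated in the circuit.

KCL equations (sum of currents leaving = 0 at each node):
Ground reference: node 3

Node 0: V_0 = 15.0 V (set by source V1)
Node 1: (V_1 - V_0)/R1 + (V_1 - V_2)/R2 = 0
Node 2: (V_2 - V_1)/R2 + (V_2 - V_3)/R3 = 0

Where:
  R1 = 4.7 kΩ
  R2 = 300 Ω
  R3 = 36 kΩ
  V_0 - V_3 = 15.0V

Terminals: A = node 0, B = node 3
Nodal analysis, taking node 3 as the 0 V reference.
Source V1 fixes V_0 = 15 V.
KCL at each unknown node (sum of currents leaving = 0; resistances in Ω):
  Node 1: (V_1 - 15)/4700 + (V_1 - V_2)/300 = 0
  Node 2: (V_2 - V_1)/300 + (V_2 - 0)/36000 = 0
Collecting terms (coefficients in siemens):
  0.003546·V_1 - 0.003333·V_2 = 0.003191
  0.003361·V_2 - 0.003333·V_1 = 0
Determinant D = (0.003546)(0.003361) - (-0.003333)(-0.003333) = 0.0000008077
V_1 = [(0.003191)(0.003361) - (-0.003333)(0)]/D = 13.28 V
V_2 = [(0.003546)(0) - (0.003191)(-0.003333)]/D = 13.17 V
Power in each resistor, P = (ΔV)²/R:
  P_R1 = (15 - 13.28)²/4700 = 0.0006291 W
  P_R2 = (13.28 - 13.17)²/300 = 0.00004015 W
  P_R3 = (13.17 - 0)²/36000 = 0.004819 W
P_total = P_R1 + P_R2 + P_R3 = 0.005488 W

Final answer: 0.005488 W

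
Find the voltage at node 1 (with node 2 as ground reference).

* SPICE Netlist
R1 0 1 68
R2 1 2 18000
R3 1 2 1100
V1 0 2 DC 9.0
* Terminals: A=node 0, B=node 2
Nodal analysis, taking node 2 as the 0 V reference.
Source V1 fixes V_0 = 9 V.
KCL at each unknown node (sum of currents leaving = 0; resistances in Ω):
  Node 1: (V_1 - 9)/68 + (V_1 - 0)/18000 + (V_1 - 0)/1100 = 0
Collecting terms: 0.01567 × V_1 = 0.1324  =>  V_1 = 8.446 V
The requested potential is V_1 = 8.446 V.

Final answer: V_1 = 8.446 V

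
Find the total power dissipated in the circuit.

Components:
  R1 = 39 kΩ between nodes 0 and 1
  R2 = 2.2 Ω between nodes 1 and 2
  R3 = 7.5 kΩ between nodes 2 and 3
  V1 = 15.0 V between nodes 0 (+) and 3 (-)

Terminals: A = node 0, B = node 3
Nodal analysis, taking node 3 as the 0 V reference.
Source V1 fixes V_0 = 15 V.
KCL at each unknown node (sum of currents leaving = 0; resistances in Ω):
  Node 1: (V_1 - 15)/39000 + (V_1 - V_2)/2.2 = 0
  Node 2: (V_2 - V_1)/2.2 + (V_2 - 0)/7500 = 0
Collecting terms (coefficients in siemens):
  0.4546·V_1 - 0.4545·V_2 = 0.0003846
  0.4547·V_2 - 0.4545·V_1 = 0
Determinant D = (0.4546)(0.4547) - (-0.4545)(-0.4545) = 0.00007226
V_1 = [(0.0003846)(0.4547) - (-0.4545)(0)]/D = 2.42 V
V_2 = [(0.4546)(0) - (0.0003846)(-0.4545)]/D = 2.419 V
Power in each resistor, P = (ΔV)²/R:
  P_R1 = (15 - 2.42)²/39000 = 0.004058 W
  P_R2 = (2.42 - 2.419)²/2.2 = 0.0000002289 W
  P_R3 = (2.419 - 0)²/7500 = 0.0007804 W
P_total = P_R1 + P_R2 + P_R3 = 0.004838 W

Final answer: 0.004838 W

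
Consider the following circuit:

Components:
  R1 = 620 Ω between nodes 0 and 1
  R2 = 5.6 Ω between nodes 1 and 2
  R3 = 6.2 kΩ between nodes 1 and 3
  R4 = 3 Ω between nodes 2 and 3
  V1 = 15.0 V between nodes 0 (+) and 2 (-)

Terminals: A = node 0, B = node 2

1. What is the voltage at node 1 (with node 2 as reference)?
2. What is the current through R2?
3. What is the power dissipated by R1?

Nodal analysis, taking node 2 as the 0 V reference.
Source V1 fixes V_0 = 15 V.
KCL at each unknown node (sum of currents leaving = 0; resistances in Ω):
  Node 1: (V_1 - 15)/620 + (V_1 - 0)/5.6 + (V_1 - V_3)/6200 = 0
  Node 3: (V_3 - V_1)/6200 + (V_3 - 0)/3 = 0
Collecting terms (coefficients in siemens):
  0.1803·V_1 - 0.0001613·V_3 = 0.02419
  0.3335·V_3 - 0.0001613·V_1 = 0
Determinant D = (0.1803)(0.3335) - (-0.0001613)(-0.0001613) = 0.06014
V_1 = [(0.02419)(0.3335) - (-0.0001613)(0)]/D = 0.1342 V
V_3 = [(0.1803)(0) - (0.02419)(-0.0001613)]/D = 0.00006488 V
Part 1:
  Read off the nodal solution: V_1 = 0.1342 V
Part 2:
  I_R2 = (V_1 - V_2)/R2 = (0.1342 - 0)/5.6 = 0.02396 A
  Magnitude: I_R2 = 0.02396 A
Part 3:
  I_R1 = (V_0 - V_1)/R1 = (15 - 0.1342)/620 = 0.02398 A
  P_R1 = I_R1² × R1 = (0.02398)² × 620 = 0.3564 W

Final answers:
1. V_1 = 0.1342 V
2. I_R2 = 0.02396 A
3. P_R1 = 0.3564 W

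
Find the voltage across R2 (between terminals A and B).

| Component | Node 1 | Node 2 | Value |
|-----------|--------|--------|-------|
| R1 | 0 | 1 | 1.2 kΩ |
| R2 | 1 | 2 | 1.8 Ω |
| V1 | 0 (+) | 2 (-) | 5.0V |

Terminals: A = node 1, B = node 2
R1 and R2 are in series across V1 (node 0 → node 1 → node 2), and the output A–B is taken across R2, so this is a voltage divider.
Series current: I = V1/(R1 + R2) = 5/(1200 + 1.8) = 5/1202 = 0.00416 A
V_R2 = I × R2 = V1 × R2/(R1 + R2) = 5 × 1.8/1202 = 0.007489 V

Final answer: 0.007489 V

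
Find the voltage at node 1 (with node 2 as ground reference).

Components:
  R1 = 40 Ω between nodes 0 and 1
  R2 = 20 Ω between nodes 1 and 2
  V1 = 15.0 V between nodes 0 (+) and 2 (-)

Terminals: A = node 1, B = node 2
Nodal analysis, taking node 2 as the 0 V reference.
Source V1 fixes V_0 = 15 V.
KCL at each unknown node (sum of currents leaving = 0; resistances in Ω):
  Node 1: (V_1 - 15)/40 + (V_1 - 0)/20 = 0
Collecting terms: 0.075 × V_1 = 0.375  =>  V_1 = 5 V
The requested potential is V_1 = 5 V.

Final answer: V_1 = 5 V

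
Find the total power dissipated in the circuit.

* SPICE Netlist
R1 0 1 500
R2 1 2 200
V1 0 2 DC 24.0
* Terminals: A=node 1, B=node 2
Nodal analysis, taking node 2 as the 0 V reference.
Source V1 fixes V_0 = 24 V.
KCL at each unknown node (sum of currents leaving = 0; resistances in Ω):
  Node 1: (V_1 - 24)/500 + (V_1 - 0)/200 = 0
Collecting terms: 0.007 × V_1 = 0.048  =>  V_1 = 6.857 V
Power in each resistor, P = (ΔV)²/R:
  P_R1 = (24 - 6.857)²/500 = 0.5878 W
  P_R2 = (6.857 - 0)²/200 = 0.2351 W
P_total = P_R1 + P_R2 = 0.8229 W

Final answer: 0.8229 W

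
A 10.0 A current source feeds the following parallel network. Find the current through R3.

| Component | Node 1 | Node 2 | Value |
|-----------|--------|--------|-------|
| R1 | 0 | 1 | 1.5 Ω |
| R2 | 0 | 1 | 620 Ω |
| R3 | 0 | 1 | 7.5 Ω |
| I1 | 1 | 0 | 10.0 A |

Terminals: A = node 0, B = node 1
All resistors sit directly between nodes 0 and 1, so they are in parallel and share one voltage V; the full source current 10 A splits among them.
1/R_par = 1/1.5 + 1/620 + 1/7.5 = 0.8016 S  =>  R_par = 1.247 Ω
V = I × R_par = 10 × 1.247 = 12.47 V
I_R3 = V/R3 = 12.47/7.5 = 1.663 A

Final answer: 1.663 A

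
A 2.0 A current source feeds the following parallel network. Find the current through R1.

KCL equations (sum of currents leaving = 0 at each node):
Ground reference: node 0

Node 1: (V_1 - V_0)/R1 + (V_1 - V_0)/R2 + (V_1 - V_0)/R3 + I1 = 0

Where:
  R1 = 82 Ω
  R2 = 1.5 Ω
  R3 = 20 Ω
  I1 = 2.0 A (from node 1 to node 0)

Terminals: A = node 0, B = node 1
All resistors sit directly between nodes 0 and 1, so they are in parallel and share one voltage V; the full source current 2 A splits among them.
1/R_par = 1/82 + 1/1.5 + 1/20 = 0.7289 S  =>  R_par = 1.372 Ω
V = I × R_par = 2 × 1.372 = 2.744 V
I_R1 = V/R1 = 2.744/82 = 0.03346 A

Final answer: 0.03346 A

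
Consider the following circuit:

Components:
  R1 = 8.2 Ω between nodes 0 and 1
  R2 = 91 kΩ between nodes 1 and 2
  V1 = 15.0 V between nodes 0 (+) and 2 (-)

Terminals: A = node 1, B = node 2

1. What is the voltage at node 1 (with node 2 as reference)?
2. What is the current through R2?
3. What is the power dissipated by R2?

Nodal analysis, taking node 2 as the 0 V reference.
Source V1 fixes V_0 = 15 V.
KCL at each unknown node (sum of currents leaving = 0; resistances in Ω):
  Node 1: (V_1 - 15)/8.2 + (V_1 - 0)/91000 = 0
Collecting terms: 0.122 × V_1 = 1.829  =>  V_1 = 15 V
Part 1:
  Read off the nodal solution: V_1 = 15 V
Part 2:
  I_R2 = (V_1 - V_2)/R2 = (15 - 0)/91000 = 0.0001648 A
  Magnitude: I_R2 = 0.0001648 A
Part 3:
  I_R2 = (V_1 - V_2)/R2 = (15 - 0)/91000 = 0.0001648 A
  P_R2 = I_R2² × R2 = (0.0001648)² × 91000 = 0.002472 W

Final answers:
1. V_1 = 15 V
2. I_R2 = 0.0001648 A
3. P_R2 = 0.002472 W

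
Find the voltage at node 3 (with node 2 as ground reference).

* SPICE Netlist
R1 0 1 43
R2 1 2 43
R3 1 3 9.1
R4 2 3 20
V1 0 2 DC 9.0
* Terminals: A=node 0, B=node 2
Nodal analysis, taking node 2 as the 0 V reference.
Source V1 fixes V_0 = 9 V.
KCL at each unknown node (sum of currents leaving = 0; resistances in Ω):
  Node 1: (V_1 - 9)/43 + (V_1 - 0)/43 + (V_1 - V_3)/9.1 = 0
  Node 3: (V_3 - V_1)/9.1 + (V_3 - 0)/20 = 0
Collecting terms (coefficients in siemens):
  0.1564·V_1 - 0.1099·V_3 = 0.2093
  0.1599·V_3 - 0.1099·V_1 = 0
Determinant D = (0.1564)(0.1599) - (-0.1099)(-0.1099) = 0.01293
V_1 = [(0.2093)(0.1599) - (-0.1099)(0)]/D = 2.588 V
V_3 = [(0.1564)(0) - (0.2093)(-0.1099)]/D = 1.779 V
The requested potential is V_3 = 1.779 V.

Final answer: V_3 = 1.779 V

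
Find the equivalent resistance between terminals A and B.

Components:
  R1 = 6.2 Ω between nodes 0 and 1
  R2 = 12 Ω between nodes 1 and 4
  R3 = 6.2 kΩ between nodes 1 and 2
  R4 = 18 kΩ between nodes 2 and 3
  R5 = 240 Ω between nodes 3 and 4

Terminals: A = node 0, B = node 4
Reduce the network between node 0 (A) and node 4 (B) by series/parallel combination:
  Rs1 = R3 + R4 (series, joined only at node 2) = 6200 + 18000 = 24200 Ω
  Rs2 = R5 + Rs1 (series, joined only at node 3) = 240 + 24200 = 24440 Ω
  Rp1 = R2 ‖ Rs2 (parallel, both between nodes 1 and 4) = 1/(1/12 + 1/24440) = 11.99 Ω
  Rs3 = R1 + Rp1 (series, joined only at node 1) = 6.2 + 11.99 = 18.19 Ω
R_eq = 18.19 Ω

Final answer: 18.19 Ω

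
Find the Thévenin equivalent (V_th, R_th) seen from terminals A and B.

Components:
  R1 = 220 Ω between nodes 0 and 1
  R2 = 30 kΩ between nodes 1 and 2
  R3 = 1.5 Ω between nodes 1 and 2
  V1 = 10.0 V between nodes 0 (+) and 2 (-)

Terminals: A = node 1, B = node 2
Step 1 — V_th is the open-circuit voltage V_A - V_B (nothing connected across the terminals).
Nodal analysis, taking node 2 as the 0 V reference.
Source V1 fixes V_0 = 10 V.
KCL at each unknown node (sum of currents leaving = 0; resistances in Ω):
  Node 1: (V_1 - 10)/220 + (V_1 - 0)/30000 + (V_1 - 0)/1.5 = 0
Collecting terms: 0.6712 × V_1 = 0.04545  =>  V_1 = 0.06772 V
V_th = V_1 - V_2 = 0.06772 - 0 = 0.06772 V
Step 2 — R_th: zero the source — replace V1 by a short circuit (node 2 merges into node 0) — and find the resistance seen between A (node 1) and B (node 0).
Reduce the network between node 1 (A) and node 0 (B) by series/parallel combination:
  Rp1 = R1 ‖ R2 ‖ R3 (parallel, all between nodes 0 and 1) = 1/(1/220 + 1/30000 + 1/1.5) = 1.49 Ω
R_th = 1.49 Ω

Final answer: V_th = 0.06772 V, R_th = 1.49 Ω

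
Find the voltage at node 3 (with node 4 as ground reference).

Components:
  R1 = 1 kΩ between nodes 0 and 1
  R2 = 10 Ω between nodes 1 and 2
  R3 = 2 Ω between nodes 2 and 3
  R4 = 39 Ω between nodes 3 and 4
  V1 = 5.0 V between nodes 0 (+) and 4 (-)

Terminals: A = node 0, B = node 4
Nodal analysis, taking node 4 as the 0 V reference.
Source V1 fixes V_0 = 5 V.
KCL at each unknown node (sum of currents leaving = 0; resistances in Ω):
  Node 1: (V_1 - 5)/1000 + (V_1 - V_2)/10 = 0
  Node 2: (V_2 - V_1)/10 + (V_2 - V_3)/2 = 0
  Node 3: (V_3 - V_2)/2 + (V_3 - 0)/39 = 0
Collecting terms (coefficients in siemens):
  0.101·V_1 - 0.1·V_2 = 0.005
  0.6·V_2 - 0.1·V_1 - 0.5·V_3 = 0
  0.5256·V_3 - 0.5·V_2 = 0
Solving these 3 simultaneous equations (Gaussian elimination) gives:
  V_1 = 0.2426 V, V_2 = 0.1951 V, V_3 = 0.1855 V
The requested potential is V_3 = 0.1855 V.

Final answer: V_3 = 0.1855 V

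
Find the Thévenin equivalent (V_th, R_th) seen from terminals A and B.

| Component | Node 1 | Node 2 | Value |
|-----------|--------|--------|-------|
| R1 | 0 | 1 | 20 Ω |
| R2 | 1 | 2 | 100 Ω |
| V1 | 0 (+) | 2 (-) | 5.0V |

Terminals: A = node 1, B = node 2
Step 1 — V_th is the open-circuit voltage V_A - V_B (nothing connected across the terminals).
Nodal analysis, taking node 2 as the 0 V reference.
Source V1 fixes V_0 = 5 V.
KCL at each unknown node (sum of currents leaving = 0; resistances in Ω):
  Node 1: (V_1 - 5)/20 + (V_1 - 0)/100 = 0
Collecting terms: 0.06 × V_1 = 0.25  =>  V_1 = 4.167 V
V_th = V_1 - V_2 = 4.167 - 0 = 4.167 V
Step 2 — R_th: zero the source — replace V1 by a short circuit (node 2 merges into node 0) — and find the resistance seen between A (node 1) and B (node 0).
Reduce the network between node 1 (A) and node 0 (B) by series/parallel combination:
  Rp1 = R1 ‖ R2 (parallel, both between nodes 0 and 1) = 1/(1/20 + 1/100) = 16.67 Ω
R_th = 16.67 Ω

Final answer: V_th = 4.167 V, R_th = 16.67 Ω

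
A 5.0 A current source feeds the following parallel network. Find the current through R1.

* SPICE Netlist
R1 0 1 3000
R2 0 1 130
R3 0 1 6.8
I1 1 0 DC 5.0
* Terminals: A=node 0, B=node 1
All resistors sit directly between nodes 0 and 1, so they are in parallel and share one voltage V; the full source current 5 A splits among them.
1/R_par = 1/3000 + 1/130 + 1/6.8 = 0.1551 S  =>  R_par = 6.448 Ω
V = I × R_par = 5 × 6.448 = 32.24 V
I_R1 = V/R1 = 32.24/3000 = 0.01075 A

Final answer: 0.01075 A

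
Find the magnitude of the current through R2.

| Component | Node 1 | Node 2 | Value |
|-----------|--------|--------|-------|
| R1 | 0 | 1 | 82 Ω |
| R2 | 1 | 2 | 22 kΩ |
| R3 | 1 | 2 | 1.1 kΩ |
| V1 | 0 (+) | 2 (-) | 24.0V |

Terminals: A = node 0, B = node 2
Nodal analysis, taking node 2 as the 0 V reference.
Source V1 fixes V_0 = 24 V.
KCL at each unknown node (sum of currents leaving = 0; resistances in Ω):
  Node 1: (V_1 - 24)/82 + (V_1 - 0)/22000 + (V_1 - 0)/1100 = 0
Collecting terms: 0.01315 × V_1 = 0.2927  =>  V_1 = 22.26 V
I_R2 = (V_1 - V_2)/R2 = (22.26 - 0)/22000 = 0.001012 A
|I_R2| = 0.001012 A

Final answer: |I_R2| = 0.001012 A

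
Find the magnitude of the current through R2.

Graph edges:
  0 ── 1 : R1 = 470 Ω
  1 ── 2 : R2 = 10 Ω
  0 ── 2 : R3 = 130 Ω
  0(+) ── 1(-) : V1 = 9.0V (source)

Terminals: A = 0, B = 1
Nodal analysis, taking node 1 as the 0 V reference.
Source V1 fixes V_0 = 9 V.
KCL at each unknown node (sum of currents leaving = 0; resistances in Ω):
  Node 2: (V_2 - 0)/10 + (V_2 - 9)/130 = 0
Collecting terms: 0.1077 × V_2 = 0.06923  =>  V_2 = 0.6429 V
I_R2 = (V_1 - V_2)/R2 = (0 - 0.6429)/10 = -0.06429 A
|I_R2| = 0.06429 A

Final answer: |I_R2| = 0.06429 A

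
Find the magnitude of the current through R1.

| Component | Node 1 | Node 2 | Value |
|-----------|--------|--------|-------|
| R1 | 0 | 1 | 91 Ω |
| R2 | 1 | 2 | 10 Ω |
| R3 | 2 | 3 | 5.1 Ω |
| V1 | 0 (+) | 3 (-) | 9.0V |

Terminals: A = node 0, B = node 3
Nodal analysis, taking node 3 as the 0 V reference.
Source V1 fixes V_0 = 9 V.
KCL at each unknown node (sum of currents leaving = 0; resistances in Ω):
  Node 1: (V_1 - 9)/91 + (V_1 - V_2)/10 = 0
  Node 2: (V_2 - V_1)/10 + (V_2 - 0)/5.1 = 0
Collecting terms (coefficients in siemens):
  0.111·V_1 - 0.1·V_2 = 0.0989
  0.2961·V_2 - 0.1·V_1 = 0
Determinant D = (0.111)(0.2961) - (-0.1)(-0.1) = 0.02286
V_1 = [(0.0989)(0.2961) - (-0.1)(0)]/D = 1.281 V
V_2 = [(0.111)(0) - (0.0989)(-0.1)]/D = 0.4326 V
I_R1 = (V_0 - V_1)/R1 = (9 - 1.281)/91 = 0.08483 A
|I_R1| = 0.08483 A

Final answer: |I_R1| = 0.08483 A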